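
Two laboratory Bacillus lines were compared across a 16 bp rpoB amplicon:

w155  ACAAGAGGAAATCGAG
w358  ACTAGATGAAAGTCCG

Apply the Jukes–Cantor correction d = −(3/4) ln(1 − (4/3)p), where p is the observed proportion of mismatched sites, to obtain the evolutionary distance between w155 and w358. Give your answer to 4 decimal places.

0.5199

Mismatches occur at site 3 (A/T), site 7 (G/T), site 12 (T/G), site 13 (C/T), site 14 (G/C), site 15 (A/C).
p = 6/16 = 0.375000.
d = −0.75 · ln(1 − (4/3)·0.375000) = −0.75 · ln(0.500000) = −0.75 · (-0.693147) = 0.5199.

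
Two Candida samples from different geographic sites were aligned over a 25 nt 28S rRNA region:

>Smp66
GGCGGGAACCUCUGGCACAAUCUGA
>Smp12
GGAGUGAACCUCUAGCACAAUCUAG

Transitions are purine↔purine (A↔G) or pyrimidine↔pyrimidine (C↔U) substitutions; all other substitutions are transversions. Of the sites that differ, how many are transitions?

3

The sequences differ at positions 3 (C/A, transversion), 5 (G/U, transversion), 14 (G/A, transition), 24 (G/A, transition), 25 (A/G, transition).
Of the 5 differences, 3 transitions and 2 transversions, so the answer is 3.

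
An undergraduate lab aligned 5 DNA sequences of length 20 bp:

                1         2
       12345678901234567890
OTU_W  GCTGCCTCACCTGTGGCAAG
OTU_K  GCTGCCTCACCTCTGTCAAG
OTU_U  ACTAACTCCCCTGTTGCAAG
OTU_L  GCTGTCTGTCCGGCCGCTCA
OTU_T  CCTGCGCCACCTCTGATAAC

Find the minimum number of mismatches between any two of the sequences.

2

Pairwise Hamming distances:
  OTU_W vs OTU_K: 2
  OTU_W vs OTU_U: 5
  OTU_W vs OTU_L: 9
  OTU_W vs OTU_T: 7
  OTU_K vs OTU_U: 7
  OTU_K vs OTU_L: 11
  OTU_K vs OTU_T: 6
  OTU_U vs OTU_L: 11
  OTU_U vs OTU_T: 11
  OTU_L vs OTU_T: 15
The smallest is 2, between OTU_W and OTU_K.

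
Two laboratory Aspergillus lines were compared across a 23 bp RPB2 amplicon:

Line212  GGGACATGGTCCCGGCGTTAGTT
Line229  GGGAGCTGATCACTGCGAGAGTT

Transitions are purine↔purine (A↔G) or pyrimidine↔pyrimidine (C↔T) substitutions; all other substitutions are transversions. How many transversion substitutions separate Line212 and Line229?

6

Mismatches occur at site 5 (C↔G, transversion), site 6 (A↔C, transversion), site 9 (G↔A, transition), site 12 (C↔A, transversion), site 14 (G↔T, transversion), site 18 (T↔A, transversion), site 19 (T↔G, transversion).
Of the 7 differences, 1 transition and 6 transversions, so the answer is 6.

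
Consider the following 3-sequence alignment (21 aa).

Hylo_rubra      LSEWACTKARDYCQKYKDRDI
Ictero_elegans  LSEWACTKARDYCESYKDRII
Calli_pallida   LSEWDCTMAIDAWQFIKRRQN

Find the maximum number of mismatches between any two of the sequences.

Pairwise Hamming distances:
  Hylo_rubra vs Ictero_elegans: 3
  Hylo_rubra vs Calli_pallida: 10
  Ictero_elegans vs Calli_pallida: 11
The largest is 11, between Ictero_elegans and Calli_pallida.

11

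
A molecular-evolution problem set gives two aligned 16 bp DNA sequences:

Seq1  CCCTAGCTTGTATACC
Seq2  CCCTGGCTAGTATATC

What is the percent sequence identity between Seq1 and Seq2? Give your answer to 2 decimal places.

The sequences differ at positions 5 (A/G), 9 (T/A), 15 (C/T).
13 of the 16 sites match, so the percent identity is 13/16 × 100 = 81.25%.

81.25%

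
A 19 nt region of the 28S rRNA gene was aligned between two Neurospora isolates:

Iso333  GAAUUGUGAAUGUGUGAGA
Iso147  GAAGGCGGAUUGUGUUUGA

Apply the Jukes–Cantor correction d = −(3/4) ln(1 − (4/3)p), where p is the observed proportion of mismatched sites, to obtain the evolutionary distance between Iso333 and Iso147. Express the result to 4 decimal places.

0.5068

Mismatches occur at site 4 (U→G), site 5 (U→G), site 6 (G→C), site 7 (U→G), site 10 (A→U), site 16 (G→U), site 17 (A→U).
p = 7/19 = 0.368421.
d = −0.75 · ln(1 − (4/3)·0.368421) = −0.75 · ln(0.508772) = −0.75 · (-0.675755) = 0.5068.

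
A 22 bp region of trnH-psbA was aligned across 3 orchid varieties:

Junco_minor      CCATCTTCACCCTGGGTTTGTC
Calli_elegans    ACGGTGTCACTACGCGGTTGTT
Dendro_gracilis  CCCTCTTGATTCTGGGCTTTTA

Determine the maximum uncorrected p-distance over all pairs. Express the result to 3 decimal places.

0.591

Pairwise Hamming distances:
  Junco_minor vs Calli_elegans: 11
  Junco_minor vs Dendro_gracilis: 7
  Calli_elegans vs Dendro_gracilis: 13
The largest is 13 mismatches, between Calli_elegans and Dendro_gracilis; p = 13/22 = 0.591.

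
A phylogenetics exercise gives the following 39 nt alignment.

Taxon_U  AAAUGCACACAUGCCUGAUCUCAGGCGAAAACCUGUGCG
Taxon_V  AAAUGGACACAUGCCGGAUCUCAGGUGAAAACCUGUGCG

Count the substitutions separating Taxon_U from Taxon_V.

The sequences differ at positions 6 (C/G), 16 (U/G), 26 (C/U).
That gives 3 mismatches out of 39 aligned sites, so the Hamming distance is 3.

3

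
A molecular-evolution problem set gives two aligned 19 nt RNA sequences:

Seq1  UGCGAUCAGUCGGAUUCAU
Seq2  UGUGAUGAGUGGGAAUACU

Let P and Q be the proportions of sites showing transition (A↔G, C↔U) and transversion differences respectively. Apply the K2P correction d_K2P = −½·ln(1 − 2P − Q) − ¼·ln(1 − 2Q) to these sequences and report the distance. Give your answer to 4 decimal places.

The sequences differ at positions 3 (C/U, transition), 7 (C/G, transversion), 11 (C/G, transversion), 15 (U/A, transversion), 17 (C/A, transversion), 18 (A/C, transversion).
Of the 6 differences, 1 transition and 5 transversions over 19 sites: P = 1/19 = 0.052632, Q = 5/19 = 0.263158.
d = −0.5·ln(0.631578) − 0.25·ln(0.473684) = −0.5·(-0.459534) − 0.25·(-0.747215) = 0.4166.

0.4166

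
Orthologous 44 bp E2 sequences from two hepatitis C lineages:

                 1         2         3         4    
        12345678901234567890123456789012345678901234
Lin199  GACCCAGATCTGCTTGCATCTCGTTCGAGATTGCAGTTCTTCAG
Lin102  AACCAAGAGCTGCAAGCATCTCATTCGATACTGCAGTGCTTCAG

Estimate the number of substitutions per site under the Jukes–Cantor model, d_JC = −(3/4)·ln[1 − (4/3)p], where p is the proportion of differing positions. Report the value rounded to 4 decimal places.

Differing sites — 1:G/A; 5:C/A; 9:T/G; 14:T/A; 15:T/A; 23:G/A; 29:G/T; 31:T/C; 38:T/G.
p = 9/44 = 0.204545.
d = −0.75 · ln(1 − (4/3)·0.204545) = −0.75 · ln(0.727273) = −0.75 · (-0.318453) = 0.2388.

0.2388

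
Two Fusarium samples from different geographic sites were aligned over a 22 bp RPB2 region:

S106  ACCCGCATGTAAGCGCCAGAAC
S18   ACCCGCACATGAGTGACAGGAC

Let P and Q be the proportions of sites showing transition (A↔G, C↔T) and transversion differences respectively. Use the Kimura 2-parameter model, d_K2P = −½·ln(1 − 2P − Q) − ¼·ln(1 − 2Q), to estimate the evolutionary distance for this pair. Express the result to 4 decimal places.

Differing sites — 8:T/C (Ti); 9:G/A (Ti); 11:A/G (Ti); 14:C/T (Ti); 16:C/A (Tv); 20:A/G (Ti).
Of the 6 differences, 5 transitions and 1 transversion over 22 sites: P = 5/22 = 0.227273, Q = 1/22 = 0.045455.
d = −0.5·ln(0.499999) − 0.25·ln(0.909090) = −0.5·(-0.693149) − 0.25·(-0.095311) = 0.3704.

0.3704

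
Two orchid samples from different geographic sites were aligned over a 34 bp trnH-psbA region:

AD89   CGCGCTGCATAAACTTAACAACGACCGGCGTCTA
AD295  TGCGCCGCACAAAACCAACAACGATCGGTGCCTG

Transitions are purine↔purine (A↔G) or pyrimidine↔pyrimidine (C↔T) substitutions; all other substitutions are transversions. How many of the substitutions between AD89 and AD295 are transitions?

The sequences differ at positions 1 (C/T, transition), 6 (T/C, transition), 10 (T/C, transition), 14 (C/A, transversion), 15 (T/C, transition), 16 (T/C, transition), 25 (C/T, transition), 29 (C/T, transition), 31 (T/C, transition), 34 (A/G, transition).
Of the 10 differences, 9 transitions and 1 transversion, so the answer is 9.

9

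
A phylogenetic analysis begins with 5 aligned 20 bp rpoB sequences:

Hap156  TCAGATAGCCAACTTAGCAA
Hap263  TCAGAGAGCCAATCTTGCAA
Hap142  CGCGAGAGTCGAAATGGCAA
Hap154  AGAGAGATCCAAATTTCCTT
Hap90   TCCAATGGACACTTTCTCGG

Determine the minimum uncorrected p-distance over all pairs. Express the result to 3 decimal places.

0.200

Pairwise Hamming distances:
  Hap156 vs Hap263: 4
  Hap156 vs Hap142: 9
  Hap156 vs Hap154: 9
  Hap156 vs Hap90: 10
  Hap263 vs Hap142: 8
  Hap263 vs Hap154: 8
  Hap263 vs Hap90: 11
  Hap142 vs Hap154: 10
  Hap142 vs Hap90: 14
  Hap154 vs Hap90: 14
The smallest is 4 mismatches, between Hap156 and Hap263; p = 4/20 = 0.200.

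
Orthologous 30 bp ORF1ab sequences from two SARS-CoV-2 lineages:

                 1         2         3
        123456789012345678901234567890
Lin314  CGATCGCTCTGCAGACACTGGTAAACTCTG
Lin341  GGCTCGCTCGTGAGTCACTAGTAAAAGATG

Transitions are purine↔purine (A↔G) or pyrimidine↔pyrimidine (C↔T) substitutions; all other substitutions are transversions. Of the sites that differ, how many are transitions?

The sequences differ at positions 1 (C/G, transversion), 3 (A/C, transversion), 10 (T/G, transversion), 11 (G/T, transversion), 12 (C/G, transversion), 15 (A/T, transversion), 20 (G/A, transition), 26 (C/A, transversion), 27 (T/G, transversion), 28 (C/A, transversion).
Of the 10 differences, 1 transition and 9 transversions, so the answer is 1.

1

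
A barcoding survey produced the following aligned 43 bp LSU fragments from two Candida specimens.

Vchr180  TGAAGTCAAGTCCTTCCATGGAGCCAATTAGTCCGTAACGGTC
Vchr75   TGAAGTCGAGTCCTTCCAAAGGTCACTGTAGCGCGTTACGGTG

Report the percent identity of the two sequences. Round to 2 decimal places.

The sequences differ at positions 8 (A/G), 19 (T/A), 20 (G/A), 22 (A/G), 23 (G/T), 25 (C/A), 26 (A/C), 27 (A/T), 28 (T/G), 32 (T/C), 33 (C/G), 37 (A/T), 43 (C/G).
30 of the 43 sites match, so the percent identity is 30/43 × 100 = 69.77%.

69.77%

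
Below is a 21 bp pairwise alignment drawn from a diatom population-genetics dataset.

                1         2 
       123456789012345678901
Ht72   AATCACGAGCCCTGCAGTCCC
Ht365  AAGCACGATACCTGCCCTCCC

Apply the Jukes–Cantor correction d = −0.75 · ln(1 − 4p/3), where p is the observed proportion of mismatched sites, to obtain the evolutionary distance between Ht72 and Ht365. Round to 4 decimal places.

0.2865

The sequences differ at positions 3 (T/G), 9 (G/T), 10 (C/A), 16 (A/C), 17 (G/C).
p = 5/21 = 0.238095.
d = −0.75 · ln(1 − (4/3)·0.238095) = −0.75 · ln(0.682540) = −0.75 · (-0.381934) = 0.2865.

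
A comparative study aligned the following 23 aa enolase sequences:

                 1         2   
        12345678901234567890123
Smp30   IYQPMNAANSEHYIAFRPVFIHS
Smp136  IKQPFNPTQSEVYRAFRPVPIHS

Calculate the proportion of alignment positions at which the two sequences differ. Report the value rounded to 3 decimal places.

Mismatches occur at site 2 (Y→K), site 5 (M→F), site 7 (A→P), site 8 (A→T), site 9 (N→Q), site 12 (H→V), site 14 (I→R), site 20 (F→P).
There are 8 differences over 23 sites, so p = 8/23 = 0.348.

0.348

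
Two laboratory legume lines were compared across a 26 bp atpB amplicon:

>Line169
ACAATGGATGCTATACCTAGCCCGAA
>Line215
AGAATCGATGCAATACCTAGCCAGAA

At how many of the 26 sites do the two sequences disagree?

4

The sequences differ at positions 2 (C/G), 6 (G/C), 12 (T/A), 23 (C/A).
That gives 4 mismatches out of 26 aligned sites, so the Hamming distance is 4.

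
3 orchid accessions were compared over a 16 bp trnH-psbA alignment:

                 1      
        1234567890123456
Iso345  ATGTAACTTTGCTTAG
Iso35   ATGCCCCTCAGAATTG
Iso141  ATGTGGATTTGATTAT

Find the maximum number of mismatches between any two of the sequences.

9

Pairwise Hamming distances:
  Iso345 vs Iso35: 8
  Iso345 vs Iso141: 5
  Iso35 vs Iso141: 9
The largest is 9, between Iso35 and Iso141.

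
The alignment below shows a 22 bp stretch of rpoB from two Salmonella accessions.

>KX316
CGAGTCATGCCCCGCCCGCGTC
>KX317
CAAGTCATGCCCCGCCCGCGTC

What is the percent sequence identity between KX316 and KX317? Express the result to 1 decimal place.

95.5%

The sequences differ at position 2 (G/A).
21 of the 22 sites match, so the percent identity is 21/22 × 100 = 95.5%.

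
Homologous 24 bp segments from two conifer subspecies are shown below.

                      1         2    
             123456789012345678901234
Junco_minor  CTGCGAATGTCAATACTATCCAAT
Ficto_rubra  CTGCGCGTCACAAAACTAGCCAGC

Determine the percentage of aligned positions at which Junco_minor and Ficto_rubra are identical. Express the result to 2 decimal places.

66.67%

The sequences differ at positions 6 (A/C), 7 (A/G), 9 (G/C), 10 (T/A), 14 (T/A), 19 (T/G), 23 (A/G), 24 (T/C).
16 of the 24 sites match, so the percent identity is 16/24 × 100 = 66.67%.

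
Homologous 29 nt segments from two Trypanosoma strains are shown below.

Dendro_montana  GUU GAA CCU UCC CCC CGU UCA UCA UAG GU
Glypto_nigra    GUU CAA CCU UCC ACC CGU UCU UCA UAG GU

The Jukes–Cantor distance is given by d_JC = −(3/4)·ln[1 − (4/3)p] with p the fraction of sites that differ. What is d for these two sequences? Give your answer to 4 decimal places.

Mismatches occur at site 4 (G→C), site 13 (C→A), site 21 (A→U).
p = 3/29 = 0.103448.
d = −0.75 · ln(1 − (4/3)·0.103448) = −0.75 · ln(0.862069) = −0.75 · (-0.148420) = 0.1113.

0.1113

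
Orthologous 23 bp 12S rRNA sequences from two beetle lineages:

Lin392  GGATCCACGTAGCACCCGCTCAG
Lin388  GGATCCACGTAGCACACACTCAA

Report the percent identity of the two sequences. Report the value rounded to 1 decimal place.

Mismatches occur at site 16 (C/A), site 18 (G/A), site 23 (G/A).
20 of the 23 sites match, so the percent identity is 20/23 × 100 = 87.0%.

87.0%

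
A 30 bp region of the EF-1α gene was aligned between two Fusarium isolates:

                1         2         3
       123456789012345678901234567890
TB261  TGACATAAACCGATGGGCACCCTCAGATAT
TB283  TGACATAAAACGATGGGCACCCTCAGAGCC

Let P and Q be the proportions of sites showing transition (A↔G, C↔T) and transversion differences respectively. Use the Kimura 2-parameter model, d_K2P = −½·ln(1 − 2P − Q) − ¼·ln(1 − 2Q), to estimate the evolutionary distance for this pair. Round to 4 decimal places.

The sequences differ at positions 10 (C/A, transversion), 28 (T/G, transversion), 29 (A/C, transversion), 30 (T/C, transition).
Of the 4 differences, 1 transition and 3 transversions over 30 sites: P = 1/30 = 0.033333, Q = 3/30 = 0.100000.
d = −0.5·ln(0.833334) − 0.25·ln(0.800000) = −0.5·(-0.182321) − 0.25·(-0.223144) = 0.1469.

0.1469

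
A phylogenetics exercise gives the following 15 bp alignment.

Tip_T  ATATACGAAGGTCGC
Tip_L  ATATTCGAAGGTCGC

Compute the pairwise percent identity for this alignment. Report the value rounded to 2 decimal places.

93.33%

Differing sites — 5:A/T.
14 of the 15 sites match, so the percent identity is 14/15 × 100 = 93.33%.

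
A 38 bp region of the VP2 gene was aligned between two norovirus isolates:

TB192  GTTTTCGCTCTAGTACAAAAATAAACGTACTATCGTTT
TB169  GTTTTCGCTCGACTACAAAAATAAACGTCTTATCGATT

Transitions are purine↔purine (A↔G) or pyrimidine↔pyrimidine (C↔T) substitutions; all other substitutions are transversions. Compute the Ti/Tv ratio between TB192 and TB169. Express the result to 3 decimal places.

0.250

The sequences differ at positions 11 (T/G, transversion), 13 (G/C, transversion), 29 (A/C, transversion), 30 (C/T, transition), 36 (T/A, transversion).
Of the 5 differences, 1 transition and 4 transversions, so Ti/Tv = 1/4 = 0.250.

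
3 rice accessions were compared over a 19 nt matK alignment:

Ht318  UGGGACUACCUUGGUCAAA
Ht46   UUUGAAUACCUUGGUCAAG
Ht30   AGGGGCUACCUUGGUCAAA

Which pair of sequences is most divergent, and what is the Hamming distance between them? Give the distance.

Pairwise Hamming distances:
  Ht318 vs Ht46: 4
  Ht318 vs Ht30: 2
  Ht46 vs Ht30: 6
The largest is 6, between Ht46 and Ht30.

6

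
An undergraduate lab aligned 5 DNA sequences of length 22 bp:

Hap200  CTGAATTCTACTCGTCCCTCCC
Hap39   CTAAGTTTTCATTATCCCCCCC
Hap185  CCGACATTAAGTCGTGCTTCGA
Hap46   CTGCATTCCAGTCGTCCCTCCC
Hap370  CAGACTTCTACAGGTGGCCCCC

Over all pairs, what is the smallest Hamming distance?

Pairwise Hamming distances:
  Hap200 vs Hap39: 8
  Hap200 vs Hap185: 10
  Hap200 vs Hap46: 3
  Hap200 vs Hap370: 7
  Hap39 vs Hap185: 14
  Hap39 vs Hap46: 10
  Hap39 vs Hap370: 11
  Hap185 vs Hap46: 10
  Hap185 vs Hap370: 12
  Hap46 vs Hap370: 10
The smallest is 3, between Hap200 and Hap46.

3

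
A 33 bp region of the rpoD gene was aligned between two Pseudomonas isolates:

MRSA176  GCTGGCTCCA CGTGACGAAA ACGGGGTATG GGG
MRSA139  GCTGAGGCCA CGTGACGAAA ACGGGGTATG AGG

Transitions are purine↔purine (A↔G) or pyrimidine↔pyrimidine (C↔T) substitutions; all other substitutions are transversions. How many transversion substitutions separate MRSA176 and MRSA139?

2

Mismatches occur at site 5 (G/A, transition), site 6 (C/G, transversion), site 7 (T/G, transversion), site 31 (G/A, transition).
Of the 4 differences, 2 transitions and 2 transversions, so the answer is 2.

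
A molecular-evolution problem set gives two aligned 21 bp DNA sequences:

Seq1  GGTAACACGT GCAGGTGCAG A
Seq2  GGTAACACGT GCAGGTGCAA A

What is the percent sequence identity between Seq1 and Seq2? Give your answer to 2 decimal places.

Differing sites — 20:G/A.
20 of the 21 sites match, so the percent identity is 20/21 × 100 = 95.24%.

95.24%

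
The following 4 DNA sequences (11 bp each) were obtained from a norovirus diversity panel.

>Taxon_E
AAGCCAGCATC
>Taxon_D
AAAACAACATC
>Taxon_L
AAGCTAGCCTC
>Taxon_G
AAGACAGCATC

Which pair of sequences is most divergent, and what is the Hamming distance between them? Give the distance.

Pairwise Hamming distances:
  Taxon_E vs Taxon_D: 3
  Taxon_E vs Taxon_L: 2
  Taxon_E vs Taxon_G: 1
  Taxon_D vs Taxon_L: 5
  Taxon_D vs Taxon_G: 2
  Taxon_L vs Taxon_G: 3
The largest is 5, between Taxon_D and Taxon_L.

5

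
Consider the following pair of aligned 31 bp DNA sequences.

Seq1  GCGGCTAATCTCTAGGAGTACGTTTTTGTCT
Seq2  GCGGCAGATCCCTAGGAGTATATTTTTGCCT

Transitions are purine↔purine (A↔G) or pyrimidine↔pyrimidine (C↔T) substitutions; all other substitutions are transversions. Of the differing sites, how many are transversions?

1

The sequences differ at positions 6 (T/A, transversion), 7 (A/G, transition), 11 (T/C, transition), 21 (C/T, transition), 22 (G/A, transition), 29 (T/C, transition).
Of the 6 differences, 5 transitions and 1 transversion, so the answer is 1.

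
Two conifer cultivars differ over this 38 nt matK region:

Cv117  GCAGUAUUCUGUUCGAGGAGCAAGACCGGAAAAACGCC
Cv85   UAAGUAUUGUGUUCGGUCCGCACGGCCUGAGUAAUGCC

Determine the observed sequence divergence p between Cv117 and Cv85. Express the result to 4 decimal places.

The sequences differ at positions 1 (G/U), 2 (C/A), 9 (C/G), 16 (A/G), 17 (G/U), 18 (G/C), 19 (A/C), 23 (A/C), 25 (A/G), 28 (G/U), 31 (A/G), 32 (A/U), 35 (C/U).
There are 13 differences over 38 sites, so p = 13/38 = 0.3421.

0.3421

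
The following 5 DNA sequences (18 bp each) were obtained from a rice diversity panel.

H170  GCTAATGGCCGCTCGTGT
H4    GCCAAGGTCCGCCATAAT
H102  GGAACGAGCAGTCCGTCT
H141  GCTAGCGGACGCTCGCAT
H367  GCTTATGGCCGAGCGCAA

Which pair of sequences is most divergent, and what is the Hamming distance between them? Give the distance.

12

Pairwise Hamming distances:
  H170 vs H4: 8
  H170 vs H102: 9
  H170 vs H141: 5
  H170 vs H367: 6
  H4 vs H102: 11
  H4 vs H141: 9
  H4 vs H367: 10
  H102 vs H141: 11
  H102 vs H367: 12
  H141 vs H367: 7
The largest is 12, between H102 and H367.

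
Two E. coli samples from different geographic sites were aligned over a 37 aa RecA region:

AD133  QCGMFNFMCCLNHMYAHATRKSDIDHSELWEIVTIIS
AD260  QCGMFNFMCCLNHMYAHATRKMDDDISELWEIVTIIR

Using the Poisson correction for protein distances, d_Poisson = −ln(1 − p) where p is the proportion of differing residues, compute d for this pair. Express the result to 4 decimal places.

Differing sites — 22:S/M; 24:I/D; 26:H/I; 37:S/R.
p = 4/37 = 0.108108.
d = −ln(1 − 0.108108) = −ln(0.891892) = 0.1144.

0.1144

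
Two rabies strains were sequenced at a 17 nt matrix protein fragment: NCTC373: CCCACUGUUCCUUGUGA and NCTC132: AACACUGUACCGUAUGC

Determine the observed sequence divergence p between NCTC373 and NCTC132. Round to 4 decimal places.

Mismatches occur at site 1 (C↔A), site 2 (C↔A), site 9 (U↔A), site 12 (U↔G), site 14 (G↔A), site 17 (A↔C).
There are 6 differences over 17 sites, so p = 6/17 = 0.3529.

0.3529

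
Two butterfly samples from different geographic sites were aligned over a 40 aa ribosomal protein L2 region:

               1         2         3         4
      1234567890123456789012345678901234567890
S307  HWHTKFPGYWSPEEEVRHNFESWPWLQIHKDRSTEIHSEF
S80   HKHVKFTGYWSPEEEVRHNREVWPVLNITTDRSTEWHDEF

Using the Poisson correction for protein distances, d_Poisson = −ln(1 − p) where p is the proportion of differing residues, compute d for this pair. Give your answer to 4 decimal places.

The sequences differ at positions 2 (W/K), 4 (T/V), 7 (P/T), 20 (F/R), 22 (S/V), 25 (W/V), 27 (Q/N), 29 (H/T), 30 (K/T), 36 (I/W), 38 (S/D).
p = 11/40 = 0.275000.
d = −ln(1 − 0.275000) = −ln(0.725000) = 0.3216.

0.3216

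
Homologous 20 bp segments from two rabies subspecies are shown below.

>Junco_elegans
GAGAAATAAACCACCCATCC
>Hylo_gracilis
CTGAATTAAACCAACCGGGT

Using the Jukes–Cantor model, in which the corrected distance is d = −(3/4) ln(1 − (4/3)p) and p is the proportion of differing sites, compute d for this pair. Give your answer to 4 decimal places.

0.5716

Differing sites — 1:G/C; 2:A/T; 6:A/T; 14:C/A; 17:A/G; 18:T/G; 19:C/G; 20:C/T.
p = 8/20 = 0.400000.
d = −0.75 · ln(1 − (4/3)·0.400000) = −0.75 · ln(0.466667) = −0.75 · (-0.762139) = 0.5716.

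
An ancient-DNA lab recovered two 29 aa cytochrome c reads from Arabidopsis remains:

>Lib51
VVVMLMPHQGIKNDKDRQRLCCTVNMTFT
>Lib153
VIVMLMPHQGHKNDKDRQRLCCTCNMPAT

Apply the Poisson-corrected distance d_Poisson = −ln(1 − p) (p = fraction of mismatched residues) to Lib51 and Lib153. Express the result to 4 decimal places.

0.1892

The sequences differ at positions 2 (V/I), 11 (I/H), 24 (V/C), 27 (T/P), 28 (F/A).
p = 5/29 = 0.172414.
d = −ln(1 − 0.172414) = −ln(0.827586) = 0.1892.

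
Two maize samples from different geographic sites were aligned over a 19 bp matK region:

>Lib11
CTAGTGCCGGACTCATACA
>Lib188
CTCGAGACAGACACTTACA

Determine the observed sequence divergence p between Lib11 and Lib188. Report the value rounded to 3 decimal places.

The sequences differ at positions 3 (A/C), 5 (T/A), 7 (C/A), 9 (G/A), 13 (T/A), 15 (A/T).
There are 6 differences over 19 sites, so p = 6/19 = 0.316.

0.316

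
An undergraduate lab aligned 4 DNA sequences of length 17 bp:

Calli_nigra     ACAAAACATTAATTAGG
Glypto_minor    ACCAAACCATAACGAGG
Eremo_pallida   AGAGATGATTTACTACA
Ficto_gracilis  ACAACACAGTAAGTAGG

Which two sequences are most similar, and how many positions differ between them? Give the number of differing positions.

3

Pairwise Hamming distances:
  Calli_nigra vs Glypto_minor: 5
  Calli_nigra vs Eremo_pallida: 8
  Calli_nigra vs Ficto_gracilis: 3
  Glypto_minor vs Eremo_pallida: 11
  Glypto_minor vs Ficto_gracilis: 6
  Eremo_pallida vs Ficto_gracilis: 10
The smallest is 3, between Calli_nigra and Ficto_gracilis.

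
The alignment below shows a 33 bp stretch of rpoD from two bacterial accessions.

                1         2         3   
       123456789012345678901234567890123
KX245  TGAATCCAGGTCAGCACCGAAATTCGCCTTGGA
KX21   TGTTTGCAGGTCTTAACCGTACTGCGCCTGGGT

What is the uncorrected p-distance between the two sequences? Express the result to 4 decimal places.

0.3333

Differing sites — 3:A/T; 4:A/T; 6:C/G; 13:A/T; 14:G/T; 15:C/A; 20:A/T; 22:A/C; 24:T/G; 30:T/G; 33:A/T.
There are 11 differences over 33 sites, so p = 11/33 = 0.3333.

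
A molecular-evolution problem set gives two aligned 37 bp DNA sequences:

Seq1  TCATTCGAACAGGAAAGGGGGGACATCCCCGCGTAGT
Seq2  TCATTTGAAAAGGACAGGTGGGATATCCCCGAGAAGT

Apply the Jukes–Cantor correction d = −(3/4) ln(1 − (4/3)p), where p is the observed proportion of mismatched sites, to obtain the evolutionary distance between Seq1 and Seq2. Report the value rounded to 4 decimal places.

0.2180

Differing sites — 6:C/T; 10:C/A; 15:A/C; 19:G/T; 24:C/T; 32:C/A; 34:T/A.
p = 7/37 = 0.189189.
d = −0.75 · ln(1 − (4/3)·0.189189) = −0.75 · ln(0.747748) = −0.75 · (-0.290689) = 0.2180.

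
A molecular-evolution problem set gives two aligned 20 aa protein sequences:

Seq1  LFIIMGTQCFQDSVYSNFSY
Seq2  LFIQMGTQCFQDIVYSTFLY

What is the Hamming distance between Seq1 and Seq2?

The sequences differ at positions 4 (I/Q), 13 (S/I), 17 (N/T), 19 (S/L).
That gives 4 mismatches out of 20 aligned sites, so the Hamming distance is 4.

4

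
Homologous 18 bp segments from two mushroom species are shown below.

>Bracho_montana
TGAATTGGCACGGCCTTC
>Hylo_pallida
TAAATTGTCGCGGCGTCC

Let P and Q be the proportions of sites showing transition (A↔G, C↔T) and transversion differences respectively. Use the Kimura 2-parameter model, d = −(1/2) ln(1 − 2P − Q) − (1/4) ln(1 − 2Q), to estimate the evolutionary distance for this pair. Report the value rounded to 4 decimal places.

0.3567

Mismatches occur at site 2 (G↔A, transition), site 8 (G↔T, transversion), site 10 (A↔G, transition), site 15 (C↔G, transversion), site 17 (T↔C, transition).
Of the 5 differences, 3 transitions and 2 transversions over 18 sites: P = 3/18 = 0.166667, Q = 2/18 = 0.111111.
d = −0.5·ln(0.555555) − 0.25·ln(0.777778) = −0.5·(-0.587788) − 0.25·(-0.251314) = 0.3567.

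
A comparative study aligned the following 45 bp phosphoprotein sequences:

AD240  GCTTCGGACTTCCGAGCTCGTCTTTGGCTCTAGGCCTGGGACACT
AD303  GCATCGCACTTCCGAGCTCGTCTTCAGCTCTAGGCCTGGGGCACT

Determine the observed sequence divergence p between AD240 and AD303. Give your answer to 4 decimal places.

0.1111

Differing sites — 3:T/A; 7:G/C; 25:T/C; 26:G/A; 41:A/G.
There are 5 differences over 45 sites, so p = 5/45 = 0.1111.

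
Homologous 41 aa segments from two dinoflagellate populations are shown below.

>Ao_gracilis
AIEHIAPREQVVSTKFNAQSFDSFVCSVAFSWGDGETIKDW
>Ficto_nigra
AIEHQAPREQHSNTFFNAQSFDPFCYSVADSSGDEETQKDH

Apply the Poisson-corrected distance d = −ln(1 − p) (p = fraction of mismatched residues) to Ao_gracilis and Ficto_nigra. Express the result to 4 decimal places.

Differing sites — 5:I/Q; 11:V/H; 12:V/S; 13:S/N; 15:K/F; 23:S/P; 25:V/C; 26:C/Y; 30:F/D; 32:W/S; 35:G/E; 38:I/Q; 41:W/H.
p = 13/41 = 0.317073.
d = −ln(1 − 0.317073) = −ln(0.682927) = 0.3814.

0.3814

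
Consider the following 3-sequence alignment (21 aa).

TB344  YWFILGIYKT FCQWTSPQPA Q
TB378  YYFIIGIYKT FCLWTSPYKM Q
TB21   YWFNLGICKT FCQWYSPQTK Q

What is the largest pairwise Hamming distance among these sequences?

Pairwise Hamming distances:
  TB344 vs TB378: 6
  TB344 vs TB21: 5
  TB378 vs TB21: 9
The largest is 9, between TB378 and TB21.

9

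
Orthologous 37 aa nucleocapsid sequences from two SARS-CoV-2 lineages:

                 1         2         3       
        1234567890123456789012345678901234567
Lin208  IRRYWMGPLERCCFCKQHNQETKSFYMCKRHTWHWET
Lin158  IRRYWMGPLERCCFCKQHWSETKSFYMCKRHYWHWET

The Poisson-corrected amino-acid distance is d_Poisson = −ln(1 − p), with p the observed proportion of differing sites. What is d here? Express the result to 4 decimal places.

Differing sites — 19:N/W; 20:Q/S; 32:T/Y.
p = 3/37 = 0.081081.
d = −ln(1 − 0.081081) = −ln(0.918919) = 0.0846.

0.0846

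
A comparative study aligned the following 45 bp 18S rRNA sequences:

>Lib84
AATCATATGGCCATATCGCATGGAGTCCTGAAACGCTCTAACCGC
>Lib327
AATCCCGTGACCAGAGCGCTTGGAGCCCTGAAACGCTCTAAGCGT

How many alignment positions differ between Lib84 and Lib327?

Mismatches occur at site 5 (A/C), site 6 (T/C), site 7 (A/G), site 10 (G/A), site 14 (T/G), site 16 (T/G), site 20 (A/T), site 26 (T/C), site 42 (C/G), site 45 (C/T).
That gives 10 mismatches out of 45 aligned sites, so the Hamming distance is 10.

10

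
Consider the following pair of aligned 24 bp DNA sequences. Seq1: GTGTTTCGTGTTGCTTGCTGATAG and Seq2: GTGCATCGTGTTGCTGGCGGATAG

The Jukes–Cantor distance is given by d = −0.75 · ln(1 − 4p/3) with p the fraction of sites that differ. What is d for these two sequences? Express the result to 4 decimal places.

Differing sites — 4:T/C; 5:T/A; 16:T/G; 19:T/G.
p = 4/24 = 0.166667.
d = −0.75 · ln(1 − (4/3)·0.166667) = −0.75 · ln(0.777777) = −0.75 · (-0.251315) = 0.1885.

0.1885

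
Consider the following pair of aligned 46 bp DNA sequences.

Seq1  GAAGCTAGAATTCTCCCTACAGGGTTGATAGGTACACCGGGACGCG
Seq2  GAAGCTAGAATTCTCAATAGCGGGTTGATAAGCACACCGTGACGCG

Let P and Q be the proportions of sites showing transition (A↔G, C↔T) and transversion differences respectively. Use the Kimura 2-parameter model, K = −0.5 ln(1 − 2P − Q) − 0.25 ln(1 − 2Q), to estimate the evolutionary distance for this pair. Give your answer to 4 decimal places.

The sequences differ at positions 16 (C/A, transversion), 17 (C/A, transversion), 20 (C/G, transversion), 21 (A/C, transversion), 31 (G/A, transition), 33 (T/C, transition), 40 (G/T, transversion).
Of the 7 differences, 2 transitions and 5 transversions over 46 sites: P = 2/46 = 0.043478, Q = 5/46 = 0.108696.
d = −0.5·ln(0.804348) − 0.25·ln(0.782608) = −0.5·(-0.217723) − 0.25·(-0.245123) = 0.1701.

0.1701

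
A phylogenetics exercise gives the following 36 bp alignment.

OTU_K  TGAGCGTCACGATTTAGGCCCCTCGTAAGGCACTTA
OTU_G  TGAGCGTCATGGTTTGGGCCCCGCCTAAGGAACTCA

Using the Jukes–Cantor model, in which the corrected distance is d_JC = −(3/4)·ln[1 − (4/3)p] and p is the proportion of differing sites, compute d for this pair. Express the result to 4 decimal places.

0.2251

The sequences differ at positions 10 (C/T), 12 (A/G), 16 (A/G), 23 (T/G), 25 (G/C), 31 (C/A), 35 (T/C).
p = 7/36 = 0.194444.
d = −0.75 · ln(1 − (4/3)·0.194444) = −0.75 · ln(0.740741) = −0.75 · (-0.300104) = 0.2251.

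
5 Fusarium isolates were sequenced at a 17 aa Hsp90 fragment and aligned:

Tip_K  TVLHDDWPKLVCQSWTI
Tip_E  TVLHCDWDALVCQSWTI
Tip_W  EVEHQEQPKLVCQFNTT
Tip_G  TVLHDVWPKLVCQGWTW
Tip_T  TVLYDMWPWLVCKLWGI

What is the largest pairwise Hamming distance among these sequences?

Pairwise Hamming distances:
  Tip_K vs Tip_E: 3
  Tip_K vs Tip_W: 8
  Tip_K vs Tip_G: 3
  Tip_K vs Tip_T: 6
  Tip_E vs Tip_W: 10
  Tip_E vs Tip_G: 6
  Tip_E vs Tip_T: 8
  Tip_W vs Tip_G: 8
  Tip_W vs Tip_T: 12
  Tip_G vs Tip_T: 7
The largest is 12, between Tip_W and Tip_T.

12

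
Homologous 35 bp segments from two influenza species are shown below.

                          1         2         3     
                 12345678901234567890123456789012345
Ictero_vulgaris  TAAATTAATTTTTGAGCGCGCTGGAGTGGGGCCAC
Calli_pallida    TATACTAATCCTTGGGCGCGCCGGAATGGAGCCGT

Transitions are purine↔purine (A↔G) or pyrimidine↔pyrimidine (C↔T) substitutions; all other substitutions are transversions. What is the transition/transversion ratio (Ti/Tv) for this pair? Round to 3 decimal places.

Mismatches occur at site 3 (A↔T, transversion), site 5 (T↔C, transition), site 10 (T↔C, transition), site 11 (T↔C, transition), site 15 (A↔G, transition), site 22 (T↔C, transition), site 26 (G↔A, transition), site 30 (G↔A, transition), site 34 (A↔G, transition), site 35 (C↔T, transition).
Of the 10 differences, 9 transitions and 1 transversion, so Ti/Tv = 9/1 = 9.000.

9.000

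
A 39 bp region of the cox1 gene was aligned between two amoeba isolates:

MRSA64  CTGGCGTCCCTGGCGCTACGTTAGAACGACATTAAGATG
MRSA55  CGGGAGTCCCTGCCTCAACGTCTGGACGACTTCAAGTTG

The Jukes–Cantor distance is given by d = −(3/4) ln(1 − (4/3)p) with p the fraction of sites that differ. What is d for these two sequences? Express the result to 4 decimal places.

0.3538

The sequences differ at positions 2 (T/G), 5 (C/A), 13 (G/C), 15 (G/T), 17 (T/A), 22 (T/C), 23 (A/T), 25 (A/G), 31 (A/T), 33 (T/C), 37 (A/T).
p = 11/39 = 0.282051.
d = −0.75 · ln(1 − (4/3)·0.282051) = −0.75 · ln(0.623932) = −0.75 · (-0.471714) = 0.3538.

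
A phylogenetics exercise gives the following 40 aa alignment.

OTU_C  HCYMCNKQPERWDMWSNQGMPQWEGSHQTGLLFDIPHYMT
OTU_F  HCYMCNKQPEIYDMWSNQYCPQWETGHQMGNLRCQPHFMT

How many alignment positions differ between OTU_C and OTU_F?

Differing sites — 11:R/I; 12:W/Y; 19:G/Y; 20:M/C; 25:G/T; 26:S/G; 29:T/M; 31:L/N; 33:F/R; 34:D/C; 35:I/Q; 38:Y/F.
That gives 12 mismatches out of 40 aligned sites, so the Hamming distance is 12.

12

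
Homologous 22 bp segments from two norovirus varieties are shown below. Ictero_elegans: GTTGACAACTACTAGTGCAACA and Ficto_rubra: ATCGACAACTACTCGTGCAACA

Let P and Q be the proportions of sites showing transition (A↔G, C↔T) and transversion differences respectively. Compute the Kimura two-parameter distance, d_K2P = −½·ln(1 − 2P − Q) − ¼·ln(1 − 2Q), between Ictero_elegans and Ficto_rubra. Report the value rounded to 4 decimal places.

The sequences differ at positions 1 (G/A, transition), 3 (T/C, transition), 14 (A/C, transversion).
Of the 3 differences, 2 transitions and 1 transversion over 22 sites: P = 2/22 = 0.090909, Q = 1/22 = 0.045455.
d = −0.5·ln(0.772727) − 0.25·ln(0.909090) = −0.5·(-0.257829) − 0.25·(-0.095311) = 0.1527.

0.1527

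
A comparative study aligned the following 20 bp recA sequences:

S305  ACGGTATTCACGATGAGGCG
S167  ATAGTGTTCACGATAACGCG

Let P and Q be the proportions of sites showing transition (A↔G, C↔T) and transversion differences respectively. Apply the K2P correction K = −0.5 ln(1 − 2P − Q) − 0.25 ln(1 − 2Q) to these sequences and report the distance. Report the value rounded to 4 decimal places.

Differing sites — 2:C/T (Ti); 3:G/A (Ti); 6:A/G (Ti); 15:G/A (Ti); 17:G/C (Tv).
Of the 5 differences, 4 transitions and 1 transversion over 20 sites: P = 4/20 = 0.200000, Q = 1/20 = 0.050000.
d = −0.5·ln(0.550000) − 0.25·ln(0.900000) = −0.5·(-0.597837) − 0.25·(-0.105361) = 0.3253.

0.3253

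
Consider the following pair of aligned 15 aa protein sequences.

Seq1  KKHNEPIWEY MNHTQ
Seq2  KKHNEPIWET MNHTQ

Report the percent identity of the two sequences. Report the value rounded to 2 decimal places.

93.33%

A single mismatch occurs at site 10 (Y↔T).
14 of the 15 sites match, so the percent identity is 14/15 × 100 = 93.33%.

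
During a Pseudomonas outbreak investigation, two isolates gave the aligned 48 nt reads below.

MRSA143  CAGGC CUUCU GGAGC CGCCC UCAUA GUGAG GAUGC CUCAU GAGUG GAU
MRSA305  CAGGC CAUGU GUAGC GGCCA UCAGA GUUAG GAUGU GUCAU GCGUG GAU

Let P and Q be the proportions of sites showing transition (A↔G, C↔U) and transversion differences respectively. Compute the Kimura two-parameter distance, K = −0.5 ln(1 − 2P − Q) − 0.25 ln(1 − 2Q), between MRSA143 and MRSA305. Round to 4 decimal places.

The sequences differ at positions 7 (U/A, transversion), 9 (C/G, transversion), 12 (G/U, transversion), 16 (C/G, transversion), 20 (C/A, transversion), 24 (U/G, transversion), 28 (G/U, transversion), 35 (C/U, transition), 36 (C/G, transversion), 42 (A/C, transversion).
Of the 10 differences, 1 transition and 9 transversions over 48 sites: P = 1/48 = 0.020833, Q = 9/48 = 0.187500.
d = −0.5·ln(0.770834) − 0.25·ln(0.625000) = −0.5·(-0.260282) − 0.25·(-0.470004) = 0.2476.

0.2476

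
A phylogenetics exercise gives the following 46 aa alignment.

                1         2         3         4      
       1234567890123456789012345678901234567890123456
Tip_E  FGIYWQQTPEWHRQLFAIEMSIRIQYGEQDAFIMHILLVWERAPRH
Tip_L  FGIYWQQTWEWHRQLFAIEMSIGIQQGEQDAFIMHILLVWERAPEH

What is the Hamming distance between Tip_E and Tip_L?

Differing sites — 9:P/W; 23:R/G; 26:Y/Q; 45:R/E.
That gives 4 mismatches out of 46 aligned sites, so the Hamming distance is 4.

4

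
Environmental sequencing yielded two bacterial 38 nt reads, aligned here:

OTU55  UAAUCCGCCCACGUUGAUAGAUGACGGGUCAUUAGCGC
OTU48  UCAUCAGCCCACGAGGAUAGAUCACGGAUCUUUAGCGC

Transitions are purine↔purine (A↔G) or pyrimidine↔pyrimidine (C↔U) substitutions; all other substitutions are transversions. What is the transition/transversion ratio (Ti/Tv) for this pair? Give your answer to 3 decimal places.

0.167

Mismatches occur at site 2 (A→C, transversion), site 6 (C→A, transversion), site 14 (U→A, transversion), site 15 (U→G, transversion), site 23 (G→C, transversion), site 28 (G→A, transition), site 31 (A→U, transversion).
Of the 7 differences, 1 transition and 6 transversions, so Ti/Tv = 1/6 = 0.167.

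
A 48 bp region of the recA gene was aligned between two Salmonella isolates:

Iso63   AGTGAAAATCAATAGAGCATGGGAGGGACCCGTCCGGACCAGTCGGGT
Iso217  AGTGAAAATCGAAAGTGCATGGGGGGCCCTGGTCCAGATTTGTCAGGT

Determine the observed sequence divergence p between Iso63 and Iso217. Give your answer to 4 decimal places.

The sequences differ at positions 11 (A/G), 13 (T/A), 16 (A/T), 24 (A/G), 27 (G/C), 28 (A/C), 30 (C/T), 31 (C/G), 36 (G/A), 39 (C/T), 40 (C/T), 41 (A/T), 45 (G/A).
There are 13 differences over 48 sites, so p = 13/48 = 0.2708.

0.2708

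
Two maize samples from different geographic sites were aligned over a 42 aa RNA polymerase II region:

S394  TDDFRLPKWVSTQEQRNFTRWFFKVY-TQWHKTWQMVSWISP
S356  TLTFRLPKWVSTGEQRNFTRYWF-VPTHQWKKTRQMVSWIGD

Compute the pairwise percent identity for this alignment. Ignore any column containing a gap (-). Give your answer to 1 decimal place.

Excluding the 2 gap columns leaves 40 comparable sites.
The sequences differ at positions 2 (D/L), 3 (D/T), 13 (Q/G), 21 (W/Y), 22 (F/W), 26 (Y/P), 28 (T/H), 31 (H/K), 34 (W/R), 41 (S/G), 42 (P/D).
29 of the 40 comparable sites match, so the percent identity is 29/40 × 100 = 72.5%.

72.5%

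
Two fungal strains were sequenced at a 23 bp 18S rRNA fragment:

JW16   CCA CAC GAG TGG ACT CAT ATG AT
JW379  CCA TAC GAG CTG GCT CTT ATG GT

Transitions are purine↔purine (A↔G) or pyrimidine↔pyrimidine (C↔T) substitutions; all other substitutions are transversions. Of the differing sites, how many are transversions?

2

Mismatches occur at site 4 (C→T, transition), site 10 (T→C, transition), site 11 (G→T, transversion), site 13 (A→G, transition), site 17 (A→T, transversion), site 22 (A→G, transition).
Of the 6 differences, 4 transitions and 2 transversions, so the answer is 2.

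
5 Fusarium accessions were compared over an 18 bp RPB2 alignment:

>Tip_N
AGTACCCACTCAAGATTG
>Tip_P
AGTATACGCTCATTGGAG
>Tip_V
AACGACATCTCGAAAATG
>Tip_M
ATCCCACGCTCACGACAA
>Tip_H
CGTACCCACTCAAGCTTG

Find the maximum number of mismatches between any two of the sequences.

Pairwise Hamming distances:
  Tip_N vs Tip_P: 8
  Tip_N vs Tip_V: 9
  Tip_N vs Tip_M: 9
  Tip_N vs Tip_H: 2
  Tip_P vs Tip_V: 13
  Tip_P vs Tip_M: 9
  Tip_P vs Tip_H: 9
  Tip_V vs Tip_M: 12
  Tip_V vs Tip_H: 11
  Tip_M vs Tip_H: 11
The largest is 13, between Tip_P and Tip_V.

13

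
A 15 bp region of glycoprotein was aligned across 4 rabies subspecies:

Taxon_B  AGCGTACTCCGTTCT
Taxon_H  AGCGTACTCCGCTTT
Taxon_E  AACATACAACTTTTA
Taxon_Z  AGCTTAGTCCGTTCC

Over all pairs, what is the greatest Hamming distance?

8

Pairwise Hamming distances:
  Taxon_B vs Taxon_H: 2
  Taxon_B vs Taxon_E: 7
  Taxon_B vs Taxon_Z: 3
  Taxon_H vs Taxon_E: 7
  Taxon_H vs Taxon_Z: 5
  Taxon_E vs Taxon_Z: 8
The largest is 8, between Taxon_E and Taxon_Z.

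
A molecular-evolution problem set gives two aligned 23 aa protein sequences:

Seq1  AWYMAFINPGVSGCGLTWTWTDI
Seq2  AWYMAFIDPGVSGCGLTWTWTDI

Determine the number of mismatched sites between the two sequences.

A single mismatch occurs at site 8 (N→D).
That gives 1 mismatch out of 23 aligned sites, so the Hamming distance is 1.

1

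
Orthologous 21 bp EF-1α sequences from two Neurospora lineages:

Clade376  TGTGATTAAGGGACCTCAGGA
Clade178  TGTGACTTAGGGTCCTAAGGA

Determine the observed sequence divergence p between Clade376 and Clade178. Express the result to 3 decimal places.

0.190

Differing sites — 6:T/C; 8:A/T; 13:A/T; 17:C/A.
There are 4 differences over 21 sites, so p = 4/21 = 0.190.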